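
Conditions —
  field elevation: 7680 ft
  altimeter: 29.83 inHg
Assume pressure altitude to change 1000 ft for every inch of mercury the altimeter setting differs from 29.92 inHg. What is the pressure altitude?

7770 ft

Pressure correction = (29.92 − 29.83) × 1000 = +90 ft.
Pressure altitude = 7680 + (+90) = 7770 ft.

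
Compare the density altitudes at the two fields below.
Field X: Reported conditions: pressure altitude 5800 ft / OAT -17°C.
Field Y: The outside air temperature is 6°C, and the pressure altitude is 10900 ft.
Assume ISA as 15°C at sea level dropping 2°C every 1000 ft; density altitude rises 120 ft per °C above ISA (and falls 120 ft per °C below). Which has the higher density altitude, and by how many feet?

Field X: ISA temp = 3.4°C, deviation -20.4°C, DA = 5800 + 120 × (-20.4) = 3352 ft.
Field Y: ISA temp = -6.8°C, deviation +12.8°C, DA = 10900 + 120 × 12.8 = 12436 ft.
Field Y is higher by 12436 − 3352 = 9084 ft.

Field Y by 9084 ft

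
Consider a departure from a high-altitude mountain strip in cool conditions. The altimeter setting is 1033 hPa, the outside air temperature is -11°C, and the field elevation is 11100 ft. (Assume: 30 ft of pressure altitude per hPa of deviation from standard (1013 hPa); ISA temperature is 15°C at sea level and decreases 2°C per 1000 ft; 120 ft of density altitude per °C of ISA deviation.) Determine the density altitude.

9900 ft

Pressure altitude = 11100 + (1013 − 1033) × 30 = 11100 + (-600) = 10500 ft.
ISA temperature at 10500 ft = 15 − 2 × (10500/1000) = -6°C.
ISA deviation = -11 − (-6) = -5°C.
Density altitude = 10500 + 120 × (-5) = 9900 ft.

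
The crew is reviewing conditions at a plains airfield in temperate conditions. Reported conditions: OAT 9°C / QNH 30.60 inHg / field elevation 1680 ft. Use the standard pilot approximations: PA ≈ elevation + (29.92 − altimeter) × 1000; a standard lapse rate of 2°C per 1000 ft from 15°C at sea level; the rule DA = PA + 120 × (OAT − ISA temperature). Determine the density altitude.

520 ft

Pressure altitude = 1680 + (29.92 − 30.60) × 1000 = 1680 + (-680) = 1000 ft.
ISA temperature at 1000 ft = 15 − 2 × (1000/1000) = 13°C.
ISA deviation = 9 − 13 = -4°C.
Density altitude = 1000 + 120 × (-4) = 520 ft.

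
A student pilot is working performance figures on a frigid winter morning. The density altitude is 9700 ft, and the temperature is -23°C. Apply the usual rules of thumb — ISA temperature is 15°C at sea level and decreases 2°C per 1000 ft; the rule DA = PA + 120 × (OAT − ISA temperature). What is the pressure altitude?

DA = PA + 120 × (OAT − (15 − 2·PA/1000)) = PA + 120·OAT − 1800 + 0.24·PA = 1.24·PA + 120·OAT − 1800.
So 1.24·PA = 9700 − 120 × (-23) + 1800 = 14260.
PA = 14260 / 1.24 = 11500 ft.

11500 ft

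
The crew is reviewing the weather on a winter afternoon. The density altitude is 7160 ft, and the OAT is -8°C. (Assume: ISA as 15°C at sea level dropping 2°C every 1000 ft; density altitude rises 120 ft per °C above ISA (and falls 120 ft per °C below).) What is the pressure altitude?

8000 ft

DA = PA + 120 × (OAT − (15 − 2·PA/1000)) = PA + 120·OAT − 1800 + 0.24·PA = 1.24·PA + 120·OAT − 1800.
So 1.24·PA = 7160 − 120 × (-8) + 1800 = 9920.
PA = 9920 / 1.24 = 8000 ft.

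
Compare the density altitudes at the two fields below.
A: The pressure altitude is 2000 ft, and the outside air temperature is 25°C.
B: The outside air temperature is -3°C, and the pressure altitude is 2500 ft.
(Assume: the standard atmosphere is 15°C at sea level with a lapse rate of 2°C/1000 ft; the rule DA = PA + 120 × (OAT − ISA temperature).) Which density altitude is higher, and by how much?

A by 2740 ft

A: ISA temp = 11°C, deviation +14°C, DA = 2000 + 120 × 14 = 3680 ft.
B: ISA temp = 10°C, deviation -13°C, DA = 2500 + 120 × (-13) = 940 ft.
A is higher by 3680 − 940 = 2740 ft.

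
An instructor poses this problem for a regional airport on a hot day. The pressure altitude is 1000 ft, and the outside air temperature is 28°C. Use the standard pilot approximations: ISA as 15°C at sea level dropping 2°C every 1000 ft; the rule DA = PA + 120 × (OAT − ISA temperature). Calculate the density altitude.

2800 ft

ISA temperature at 1000 ft = 15 − 2 × (1000/1000) = 13°C.
ISA deviation = 28 − 13 = +15°C.
Density altitude = 1000 + 120 × (15) = 1000 + (+1800) = 2800 ft.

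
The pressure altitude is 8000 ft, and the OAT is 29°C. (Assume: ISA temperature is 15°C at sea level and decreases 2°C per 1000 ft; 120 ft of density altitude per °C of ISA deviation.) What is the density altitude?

11600 ft

ISA temperature at 8000 ft = 15 − 2 × (8000/1000) = -1°C.
ISA deviation = 29 − (-1) = +30°C.
Density altitude = 8000 + 120 × (30) = 8000 + (+3600) = 11600 ft.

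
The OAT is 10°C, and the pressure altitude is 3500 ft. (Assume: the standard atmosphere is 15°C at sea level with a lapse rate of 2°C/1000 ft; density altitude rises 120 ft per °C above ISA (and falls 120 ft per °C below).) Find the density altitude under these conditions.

ISA temperature at 3500 ft = 15 − 2 × (3500/1000) = 8°C.
ISA deviation = 10 − 8 = +2°C.
Density altitude = 3500 + 120 × (2) = 3500 + (+240) = 3740 ft.

3740 ft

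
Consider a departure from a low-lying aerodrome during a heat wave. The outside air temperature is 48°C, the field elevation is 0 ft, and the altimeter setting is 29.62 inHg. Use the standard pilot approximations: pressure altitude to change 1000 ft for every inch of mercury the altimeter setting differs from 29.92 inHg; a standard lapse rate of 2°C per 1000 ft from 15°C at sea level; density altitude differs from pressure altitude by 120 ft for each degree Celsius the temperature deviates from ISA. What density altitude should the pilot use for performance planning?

Pressure altitude = 0 + (29.92 − 29.62) × 1000 = 0 + (+300) = 300 ft.
ISA temperature at 300 ft = 15 − 2 × (300/1000) = 14.4°C.
ISA deviation = 48 − 14.4 = +33.6°C.
Density altitude = 300 + 120 × (33.6) = 4332 ft.

4332 ft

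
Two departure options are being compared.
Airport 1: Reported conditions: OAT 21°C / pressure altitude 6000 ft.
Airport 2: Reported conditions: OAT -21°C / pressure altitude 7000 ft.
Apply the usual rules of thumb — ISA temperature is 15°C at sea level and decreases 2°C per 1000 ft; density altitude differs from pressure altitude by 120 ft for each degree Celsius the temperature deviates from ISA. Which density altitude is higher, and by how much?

Airport 1: ISA temp = 3°C, deviation +18°C, DA = 6000 + 120 × 18 = 8160 ft.
Airport 2: ISA temp = 1°C, deviation -22°C, DA = 7000 + 120 × (-22) = 4360 ft.
Airport 1 is higher by 8160 − 4360 = 3800 ft.

Airport 1 by 3800 ft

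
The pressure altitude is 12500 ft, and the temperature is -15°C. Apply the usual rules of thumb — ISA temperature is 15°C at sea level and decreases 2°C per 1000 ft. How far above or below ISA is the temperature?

ISA-5°C

ISA temperature at 12500 ft = 15 − 2 × (12500/1000) = -10°C.
Deviation = OAT − ISA = -15 − (-10) = -5°C.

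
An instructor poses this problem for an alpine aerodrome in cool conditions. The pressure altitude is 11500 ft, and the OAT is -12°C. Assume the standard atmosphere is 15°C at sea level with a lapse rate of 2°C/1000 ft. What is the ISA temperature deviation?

ISA temperature at 11500 ft = 15 − 2 × (11500/1000) = -8°C.
Deviation = OAT − ISA = -12 − (-8) = -4°C.

ISA-4°C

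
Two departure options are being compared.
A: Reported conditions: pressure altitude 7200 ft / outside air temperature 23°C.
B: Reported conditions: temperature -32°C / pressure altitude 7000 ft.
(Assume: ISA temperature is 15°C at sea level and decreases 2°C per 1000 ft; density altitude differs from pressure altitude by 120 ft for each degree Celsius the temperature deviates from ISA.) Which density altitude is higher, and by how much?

A by 6848 ft

A: ISA temp = 0.6°C, deviation +22.4°C, DA = 7200 + 120 × 22.4 = 9888 ft.
B: ISA temp = 1°C, deviation -33°C, DA = 7000 + 120 × (-33) = 3040 ft.
A is higher by 9888 − 3040 = 6848 ft.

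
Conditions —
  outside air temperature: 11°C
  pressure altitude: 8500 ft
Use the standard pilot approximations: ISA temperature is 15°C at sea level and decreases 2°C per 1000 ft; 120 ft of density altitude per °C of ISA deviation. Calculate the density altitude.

ISA temperature at 8500 ft = 15 − 2 × (8500/1000) = -2°C.
ISA deviation = 11 − (-2) = +13°C.
Density altitude = 8500 + 120 × (13) = 8500 + (+1560) = 10060 ft.

10060 ft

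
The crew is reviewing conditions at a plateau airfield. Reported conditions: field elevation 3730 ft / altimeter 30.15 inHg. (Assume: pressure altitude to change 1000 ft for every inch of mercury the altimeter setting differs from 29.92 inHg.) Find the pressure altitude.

3500 ft

Pressure correction = (29.92 − 30.15) × 1000 = -230 ft.
Pressure altitude = 3730 + (-230) = 3500 ft.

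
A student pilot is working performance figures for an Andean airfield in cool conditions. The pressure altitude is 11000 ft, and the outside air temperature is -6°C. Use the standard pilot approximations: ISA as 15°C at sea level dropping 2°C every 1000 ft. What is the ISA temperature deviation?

ISA temperature at 11000 ft = 15 − 2 × (11000/1000) = -7°C.
Deviation = OAT − ISA = -6 − (-7) = +1°C.

ISA+1°C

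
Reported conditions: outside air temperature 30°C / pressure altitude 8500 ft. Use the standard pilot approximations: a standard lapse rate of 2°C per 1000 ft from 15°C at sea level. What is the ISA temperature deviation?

ISA temperature at 8500 ft = 15 − 2 × (8500/1000) = -2°C.
Deviation = OAT − ISA = 30 − (-2) = +32°C.

ISA+32°C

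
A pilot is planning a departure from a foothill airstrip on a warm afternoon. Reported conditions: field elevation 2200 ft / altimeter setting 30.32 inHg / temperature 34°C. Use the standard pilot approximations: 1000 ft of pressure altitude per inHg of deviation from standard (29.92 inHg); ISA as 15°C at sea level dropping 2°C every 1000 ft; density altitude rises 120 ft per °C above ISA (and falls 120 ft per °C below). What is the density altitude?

4512 ft

Pressure altitude = 2200 + (29.92 − 30.32) × 1000 = 2200 + (-400) = 1800 ft.
ISA temperature at 1800 ft = 15 − 2 × (1800/1000) = 11.4°C.
ISA deviation = 34 − 11.4 = +22.6°C.
Density altitude = 1800 + 120 × (22.6) = 4512 ft.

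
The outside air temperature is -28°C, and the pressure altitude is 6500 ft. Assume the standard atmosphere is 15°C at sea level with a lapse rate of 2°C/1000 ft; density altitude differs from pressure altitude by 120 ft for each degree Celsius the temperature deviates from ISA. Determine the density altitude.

ISA temperature at 6500 ft = 15 − 2 × (6500/1000) = 2°C.
ISA deviation = -28 − 2 = -30°C.
Density altitude = 6500 + 120 × (-30) = 6500 + (-3600) = 2900 ft.

2900 ft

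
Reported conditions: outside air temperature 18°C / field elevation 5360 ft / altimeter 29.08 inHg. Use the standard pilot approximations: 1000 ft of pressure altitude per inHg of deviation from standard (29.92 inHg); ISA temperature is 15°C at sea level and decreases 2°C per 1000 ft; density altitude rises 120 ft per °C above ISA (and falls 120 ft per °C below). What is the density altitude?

8048 ft

Pressure altitude = 5360 + (29.92 − 29.08) × 1000 = 5360 + (+840) = 6200 ft.
ISA temperature at 6200 ft = 15 − 2 × (6200/1000) = 2.6°C.
ISA deviation = 18 − 2.6 = +15.4°C.
Density altitude = 6200 + 120 × (15.4) = 8048 ft.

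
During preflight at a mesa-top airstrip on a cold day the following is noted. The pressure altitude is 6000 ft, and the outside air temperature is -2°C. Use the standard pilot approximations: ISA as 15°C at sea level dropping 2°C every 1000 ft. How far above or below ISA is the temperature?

ISA temperature at 6000 ft = 15 − 2 × (6000/1000) = 3°C.
Deviation = OAT − ISA = -2 − 3 = -5°C.

ISA-5°C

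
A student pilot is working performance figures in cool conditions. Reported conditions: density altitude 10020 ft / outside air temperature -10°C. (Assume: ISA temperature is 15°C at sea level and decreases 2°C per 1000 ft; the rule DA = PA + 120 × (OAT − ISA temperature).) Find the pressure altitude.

10500 ft

DA = PA + 120 × (OAT − (15 − 2·PA/1000)) = PA + 120·OAT − 1800 + 0.24·PA = 1.24·PA + 120·OAT − 1800.
So 1.24·PA = 10020 − 120 × (-10) + 1800 = 13020.
PA = 13020 / 1.24 = 10500 ft.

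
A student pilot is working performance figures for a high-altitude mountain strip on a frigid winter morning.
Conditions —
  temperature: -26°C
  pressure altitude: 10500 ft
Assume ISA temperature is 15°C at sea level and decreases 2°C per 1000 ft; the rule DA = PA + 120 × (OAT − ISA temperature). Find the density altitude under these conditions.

8100 ft

ISA temperature at 10500 ft = 15 − 2 × (10500/1000) = -6°C.
ISA deviation = -26 − (-6) = -20°C.
Density altitude = 10500 + 120 × (-20) = 10500 + (-2400) = 8100 ft.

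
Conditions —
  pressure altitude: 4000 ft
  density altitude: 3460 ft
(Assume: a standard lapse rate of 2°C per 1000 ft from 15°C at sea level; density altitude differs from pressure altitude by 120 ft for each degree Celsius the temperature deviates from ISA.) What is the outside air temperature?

Density altitude − pressure altitude = 3460 − 4000 = -540 ft.
At 120 ft/°C that is an ISA deviation of -540/120 = -4.5°C.
ISA temperature at 4000 ft = 15 − 2 × (4000/1000) = 7°C.
OAT = ISA + deviation = 7 + (-4.5) = 2.5°C.

2.5°C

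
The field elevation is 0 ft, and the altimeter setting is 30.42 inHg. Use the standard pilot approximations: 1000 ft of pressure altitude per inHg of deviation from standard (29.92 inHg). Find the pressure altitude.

-500 ft

Pressure correction = (29.92 − 30.42) × 1000 = -500 ft.
Pressure altitude = 0 + (-500) = -500 ft.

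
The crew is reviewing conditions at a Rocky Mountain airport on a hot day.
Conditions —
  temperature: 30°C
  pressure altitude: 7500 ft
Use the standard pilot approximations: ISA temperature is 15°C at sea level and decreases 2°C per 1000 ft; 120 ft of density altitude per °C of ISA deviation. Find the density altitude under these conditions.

ISA temperature at 7500 ft = 15 − 2 × (7500/1000) = 0°C.
ISA deviation = 30 − 0 = +30°C.
Density altitude = 7500 + 120 × (30) = 7500 + (+3600) = 11100 ft.

11100 ft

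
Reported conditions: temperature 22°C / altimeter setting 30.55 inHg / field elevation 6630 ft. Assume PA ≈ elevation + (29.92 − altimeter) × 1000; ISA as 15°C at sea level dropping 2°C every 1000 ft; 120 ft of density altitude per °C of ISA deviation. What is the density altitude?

8280 ft

Pressure altitude = 6630 + (29.92 − 30.55) × 1000 = 6630 + (-630) = 6000 ft.
ISA temperature at 6000 ft = 15 − 2 × (6000/1000) = 3°C.
ISA deviation = 22 − 3 = +19°C.
Density altitude = 6000 + 120 × (19) = 8280 ft.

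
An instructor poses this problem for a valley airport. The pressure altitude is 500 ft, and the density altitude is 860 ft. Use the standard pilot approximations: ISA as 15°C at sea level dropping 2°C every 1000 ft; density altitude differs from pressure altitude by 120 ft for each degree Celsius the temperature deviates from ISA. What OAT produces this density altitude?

17°C

Density altitude − pressure altitude = 860 − 500 = +360 ft.
At 120 ft/°C that is an ISA deviation of 360/120 = +3°C.
ISA temperature at 500 ft = 15 − 2 × (500/1000) = 14°C.
OAT = ISA + deviation = 14 + (+3) = 17°C.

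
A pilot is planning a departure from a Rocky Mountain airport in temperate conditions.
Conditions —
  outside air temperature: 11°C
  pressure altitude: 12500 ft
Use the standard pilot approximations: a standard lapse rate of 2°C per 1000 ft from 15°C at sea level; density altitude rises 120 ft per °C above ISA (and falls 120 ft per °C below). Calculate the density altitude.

15020 ft

ISA temperature at 12500 ft = 15 − 2 × (12500/1000) = -10°C.
ISA deviation = 11 − (-10) = +21°C.
Density altitude = 12500 + 120 × (21) = 12500 + (+2520) = 15020 ft.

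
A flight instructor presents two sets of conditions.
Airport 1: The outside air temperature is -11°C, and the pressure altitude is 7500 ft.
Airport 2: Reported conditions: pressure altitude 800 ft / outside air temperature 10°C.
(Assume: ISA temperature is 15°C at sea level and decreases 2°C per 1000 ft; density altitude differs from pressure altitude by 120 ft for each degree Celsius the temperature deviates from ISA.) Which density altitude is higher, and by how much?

Airport 1 by 5788 ft

Airport 1: ISA temp = 0°C, deviation -11°C, DA = 7500 + 120 × (-11) = 6180 ft.
Airport 2: ISA temp = 13.4°C, deviation -3.4°C, DA = 800 + 120 × (-3.4) = 392 ft.
Airport 1 is higher by 6180 − 392 = 5788 ft.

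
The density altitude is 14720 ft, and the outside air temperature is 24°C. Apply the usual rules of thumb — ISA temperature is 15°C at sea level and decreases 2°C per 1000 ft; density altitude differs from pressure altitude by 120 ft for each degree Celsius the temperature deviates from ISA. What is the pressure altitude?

DA = PA + 120 × (OAT − (15 − 2·PA/1000)) = PA + 120·OAT − 1800 + 0.24·PA = 1.24·PA + 120·OAT − 1800.
So 1.24·PA = 14720 − 120 × 24 + 1800 = 13640.
PA = 13640 / 1.24 = 11000 ft.

11000 ft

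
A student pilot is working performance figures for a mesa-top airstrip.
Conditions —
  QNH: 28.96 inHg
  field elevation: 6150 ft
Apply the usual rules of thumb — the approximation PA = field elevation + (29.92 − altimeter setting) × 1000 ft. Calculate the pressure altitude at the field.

7110 ft

Pressure correction = (29.92 − 28.96) × 1000 = +960 ft.
Pressure altitude = 6150 + (+960) = 7110 ft.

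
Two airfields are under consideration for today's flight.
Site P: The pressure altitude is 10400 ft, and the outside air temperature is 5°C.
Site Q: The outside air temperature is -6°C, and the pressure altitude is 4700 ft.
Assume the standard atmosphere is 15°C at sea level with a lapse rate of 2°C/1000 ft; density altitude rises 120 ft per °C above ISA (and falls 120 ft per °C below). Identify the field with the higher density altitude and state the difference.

Site P by 8388 ft

Site P: ISA temp = -5.8°C, deviation +10.8°C, DA = 10400 + 120 × 10.8 = 11696 ft.
Site Q: ISA temp = 5.6°C, deviation -11.6°C, DA = 4700 + 120 × (-11.6) = 3308 ft.
Site P is higher by 11696 − 3308 = 8388 ft.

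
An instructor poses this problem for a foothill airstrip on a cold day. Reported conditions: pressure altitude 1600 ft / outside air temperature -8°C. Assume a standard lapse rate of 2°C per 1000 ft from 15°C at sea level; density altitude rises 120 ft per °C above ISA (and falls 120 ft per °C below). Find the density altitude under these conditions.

-776 ft

ISA temperature at 1600 ft = 15 − 2 × (1600/1000) = 11.8°C.
ISA deviation = -8 − 11.8 = -19.8°C.
Density altitude = 1600 + 120 × (-19.8) = 1600 + (-2376) = -776 ft.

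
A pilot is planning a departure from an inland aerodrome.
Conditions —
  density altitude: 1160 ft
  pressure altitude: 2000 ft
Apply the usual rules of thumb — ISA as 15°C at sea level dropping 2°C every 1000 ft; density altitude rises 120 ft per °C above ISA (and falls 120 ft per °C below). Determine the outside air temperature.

Density altitude − pressure altitude = 1160 − 2000 = -840 ft.
At 120 ft/°C that is an ISA deviation of -840/120 = -7°C.
ISA temperature at 2000 ft = 15 − 2 × (2000/1000) = 11°C.
OAT = ISA + deviation = 11 + (-7) = 4°C.

4°C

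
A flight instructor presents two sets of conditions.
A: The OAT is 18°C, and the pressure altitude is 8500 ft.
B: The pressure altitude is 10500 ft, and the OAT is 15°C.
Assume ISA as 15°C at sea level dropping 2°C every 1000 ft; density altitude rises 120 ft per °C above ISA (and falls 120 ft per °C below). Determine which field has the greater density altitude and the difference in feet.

B by 2120 ft

A: ISA temp = -2°C, deviation +20°C, DA = 8500 + 120 × 20 = 10900 ft.
B: ISA temp = -6°C, deviation +21°C, DA = 10500 + 120 × 21 = 13020 ft.
B is higher by 13020 − 10900 = 2120 ft.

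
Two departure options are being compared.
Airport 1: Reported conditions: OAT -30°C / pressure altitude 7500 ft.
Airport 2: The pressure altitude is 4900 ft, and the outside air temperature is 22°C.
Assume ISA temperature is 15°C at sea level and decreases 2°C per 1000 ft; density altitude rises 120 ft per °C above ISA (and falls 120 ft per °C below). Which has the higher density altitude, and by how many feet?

Airport 1: ISA temp = 0°C, deviation -30°C, DA = 7500 + 120 × (-30) = 3900 ft.
Airport 2: ISA temp = 5.2°C, deviation +16.8°C, DA = 4900 + 120 × 16.8 = 6916 ft.
Airport 2 is higher by 6916 − 3900 = 3016 ft.

Airport 2 by 3016 ft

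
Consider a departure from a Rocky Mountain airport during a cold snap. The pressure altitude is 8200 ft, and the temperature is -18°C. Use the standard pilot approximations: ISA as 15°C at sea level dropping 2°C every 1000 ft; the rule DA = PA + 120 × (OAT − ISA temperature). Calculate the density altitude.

6208 ft

ISA temperature at 8200 ft = 15 − 2 × (8200/1000) = -1.4°C.
ISA deviation = -18 − (-1.4) = -16.6°C.
Density altitude = 8200 + 120 × (-16.6) = 8200 + (-1992) = 6208 ft.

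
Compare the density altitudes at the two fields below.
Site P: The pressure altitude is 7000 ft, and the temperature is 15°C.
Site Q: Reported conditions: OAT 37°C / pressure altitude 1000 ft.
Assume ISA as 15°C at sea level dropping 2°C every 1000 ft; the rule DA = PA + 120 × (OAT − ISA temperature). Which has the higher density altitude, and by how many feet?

Site P by 4800 ft

Site P: ISA temp = 1°C, deviation +14°C, DA = 7000 + 120 × 14 = 8680 ft.
Site Q: ISA temp = 13°C, deviation +24°C, DA = 1000 + 120 × 24 = 3880 ft.
Site P is higher by 8680 − 3880 = 4800 ft.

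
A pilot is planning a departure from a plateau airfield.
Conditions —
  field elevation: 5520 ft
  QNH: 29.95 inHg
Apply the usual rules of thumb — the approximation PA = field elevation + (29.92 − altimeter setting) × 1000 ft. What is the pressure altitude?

Pressure correction = (29.92 − 29.95) × 1000 = -30 ft.
Pressure altitude = 5520 + (-30) = 5490 ft.

5490 ft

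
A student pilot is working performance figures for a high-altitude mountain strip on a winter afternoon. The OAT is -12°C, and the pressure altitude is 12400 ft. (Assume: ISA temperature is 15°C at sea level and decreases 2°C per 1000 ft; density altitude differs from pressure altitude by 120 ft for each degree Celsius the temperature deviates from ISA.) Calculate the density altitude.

12136 ft

ISA temperature at 12400 ft = 15 − 2 × (12400/1000) = -9.8°C.
ISA deviation = -12 − (-9.8) = -2.2°C.
Density altitude = 12400 + 120 × (-2.2) = 12400 + (-264) = 12136 ft.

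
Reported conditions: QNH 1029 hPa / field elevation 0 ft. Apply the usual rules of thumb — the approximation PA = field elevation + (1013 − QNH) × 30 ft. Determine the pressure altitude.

Pressure correction = (1013 − 1029) × 30 = -480 ft.
Pressure altitude = 0 + (-480) = -480 ft.

-480 ft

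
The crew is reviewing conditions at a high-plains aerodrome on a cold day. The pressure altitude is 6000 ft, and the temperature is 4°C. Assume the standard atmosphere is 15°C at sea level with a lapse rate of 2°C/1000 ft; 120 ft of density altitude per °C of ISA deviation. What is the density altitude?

ISA temperature at 6000 ft = 15 − 2 × (6000/1000) = 3°C.
ISA deviation = 4 − 3 = +1°C.
Density altitude = 6000 + 120 × (1) = 6000 + (+120) = 6120 ft.

6120 ft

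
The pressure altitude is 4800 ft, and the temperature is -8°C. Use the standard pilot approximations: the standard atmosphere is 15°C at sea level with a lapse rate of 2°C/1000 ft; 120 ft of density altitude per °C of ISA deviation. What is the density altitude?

ISA temperature at 4800 ft = 15 − 2 × (4800/1000) = 5.4°C.
ISA deviation = -8 − 5.4 = -13.4°C.
Density altitude = 4800 + 120 × (-13.4) = 4800 + (-1608) = 3192 ft.

3192 ft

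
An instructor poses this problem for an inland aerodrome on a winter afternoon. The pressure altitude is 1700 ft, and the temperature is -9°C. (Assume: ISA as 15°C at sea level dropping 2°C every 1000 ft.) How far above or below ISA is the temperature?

ISA temperature at 1700 ft = 15 − 2 × (1700/1000) = 11.6°C.
Deviation = OAT − ISA = -9 − 11.6 = -20.6°C.

ISA-20.6°C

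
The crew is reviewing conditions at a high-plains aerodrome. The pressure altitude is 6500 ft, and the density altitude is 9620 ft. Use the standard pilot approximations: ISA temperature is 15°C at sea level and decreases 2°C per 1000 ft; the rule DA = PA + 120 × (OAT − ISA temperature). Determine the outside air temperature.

Density altitude − pressure altitude = 9620 − 6500 = +3120 ft.
At 120 ft/°C that is an ISA deviation of 3120/120 = +26°C.
ISA temperature at 6500 ft = 15 − 2 × (6500/1000) = 2°C.
OAT = ISA + deviation = 2 + (+26) = 28°C.

28°C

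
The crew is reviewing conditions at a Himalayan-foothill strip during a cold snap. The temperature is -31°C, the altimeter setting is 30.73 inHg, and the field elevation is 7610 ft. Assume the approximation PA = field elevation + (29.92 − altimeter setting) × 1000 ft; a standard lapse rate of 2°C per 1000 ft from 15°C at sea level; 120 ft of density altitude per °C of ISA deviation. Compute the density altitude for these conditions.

2912 ft

Pressure altitude = 7610 + (29.92 − 30.73) × 1000 = 7610 + (-810) = 6800 ft.
ISA temperature at 6800 ft = 15 − 2 × (6800/1000) = 1.4°C.
ISA deviation = -31 − 1.4 = -32.4°C.
Density altitude = 6800 + 120 × (-32.4) = 2912 ft.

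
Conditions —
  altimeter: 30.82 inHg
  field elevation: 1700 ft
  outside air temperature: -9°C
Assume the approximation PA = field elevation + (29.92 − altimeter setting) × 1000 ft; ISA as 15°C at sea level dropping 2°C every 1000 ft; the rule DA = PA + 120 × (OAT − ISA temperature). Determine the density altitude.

-1888 ft

Pressure altitude = 1700 + (29.92 − 30.82) × 1000 = 1700 + (-900) = 800 ft.
ISA temperature at 800 ft = 15 − 2 × (800/1000) = 13.4°C.
ISA deviation = -9 − 13.4 = -22.4°C.
Density altitude = 800 + 120 × (-22.4) = -1888 ft.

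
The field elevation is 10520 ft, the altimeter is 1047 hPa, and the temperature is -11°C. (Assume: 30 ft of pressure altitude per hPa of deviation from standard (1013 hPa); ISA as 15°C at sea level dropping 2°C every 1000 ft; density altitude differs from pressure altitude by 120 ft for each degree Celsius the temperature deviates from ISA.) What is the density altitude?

8660 ft

Pressure altitude = 10520 + (1013 − 1047) × 30 = 10520 + (-1020) = 9500 ft.
ISA temperature at 9500 ft = 15 − 2 × (9500/1000) = -4°C.
ISA deviation = -11 − (-4) = -7°C.
Density altitude = 9500 + 120 × (-7) = 8660 ft.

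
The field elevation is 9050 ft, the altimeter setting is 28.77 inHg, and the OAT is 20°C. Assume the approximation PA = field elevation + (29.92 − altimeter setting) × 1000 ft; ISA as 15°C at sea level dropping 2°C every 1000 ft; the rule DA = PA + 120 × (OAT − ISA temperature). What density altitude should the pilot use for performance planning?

Pressure altitude = 9050 + (29.92 − 28.77) × 1000 = 9050 + (+1150) = 10200 ft.
ISA temperature at 10200 ft = 15 − 2 × (10200/1000) = -5.4°C.
ISA deviation = 20 − (-5.4) = +25.4°C.
Density altitude = 10200 + 120 × (25.4) = 13248 ft.

13248 ft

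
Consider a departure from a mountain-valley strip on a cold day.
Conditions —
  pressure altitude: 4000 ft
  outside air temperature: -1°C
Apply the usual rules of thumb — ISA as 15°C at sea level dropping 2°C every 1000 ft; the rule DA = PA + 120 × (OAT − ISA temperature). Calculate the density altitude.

ISA temperature at 4000 ft = 15 − 2 × (4000/1000) = 7°C.
ISA deviation = -1 − 7 = -8°C.
Density altitude = 4000 + 120 × (-8) = 4000 + (-960) = 3040 ft.

3040 ft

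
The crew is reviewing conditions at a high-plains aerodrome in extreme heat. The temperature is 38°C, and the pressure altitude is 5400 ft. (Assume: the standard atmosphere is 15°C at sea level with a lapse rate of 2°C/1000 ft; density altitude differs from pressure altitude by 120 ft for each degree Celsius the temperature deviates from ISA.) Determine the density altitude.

9456 ft

ISA temperature at 5400 ft = 15 − 2 × (5400/1000) = 4.2°C.
ISA deviation = 38 − 4.2 = +33.8°C.
Density altitude = 5400 + 120 × (33.8) = 5400 + (+4056) = 9456 ft.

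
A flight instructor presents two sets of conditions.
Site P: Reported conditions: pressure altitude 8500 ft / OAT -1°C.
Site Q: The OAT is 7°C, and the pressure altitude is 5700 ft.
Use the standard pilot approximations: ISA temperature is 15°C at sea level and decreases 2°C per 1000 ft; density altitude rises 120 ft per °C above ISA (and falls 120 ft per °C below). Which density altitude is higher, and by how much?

Site P by 2512 ft

Site P: ISA temp = -2°C, deviation +1°C, DA = 8500 + 120 × 1 = 8620 ft.
Site Q: ISA temp = 3.6°C, deviation +3.4°C, DA = 5700 + 120 × 3.4 = 6108 ft.
Site P is higher by 8620 − 6108 = 2512 ft.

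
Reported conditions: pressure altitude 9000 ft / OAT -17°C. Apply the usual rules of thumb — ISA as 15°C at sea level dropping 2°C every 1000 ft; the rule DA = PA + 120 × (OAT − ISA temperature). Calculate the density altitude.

ISA temperature at 9000 ft = 15 − 2 × (9000/1000) = -3°C.
ISA deviation = -17 − (-3) = -14°C.
Density altitude = 9000 + 120 × (-14) = 9000 + (-1680) = 7320 ft.

7320 ft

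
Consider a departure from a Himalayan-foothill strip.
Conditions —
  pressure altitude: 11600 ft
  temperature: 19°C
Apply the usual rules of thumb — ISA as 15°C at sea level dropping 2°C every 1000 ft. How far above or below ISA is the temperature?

ISA+27.2°C

ISA temperature at 11600 ft = 15 − 2 × (11600/1000) = -8.2°C.
Deviation = OAT − ISA = 19 − (-8.2) = +27.2°C.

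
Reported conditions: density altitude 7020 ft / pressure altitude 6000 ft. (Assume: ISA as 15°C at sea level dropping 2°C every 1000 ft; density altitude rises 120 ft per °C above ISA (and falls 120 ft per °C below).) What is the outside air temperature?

11.5°C

Density altitude − pressure altitude = 7020 − 6000 = +1020 ft.
At 120 ft/°C that is an ISA deviation of 1020/120 = +8.5°C.
ISA temperature at 6000 ft = 15 − 2 × (6000/1000) = 3°C.
OAT = ISA + deviation = 3 + (+8.5) = 11.5°C.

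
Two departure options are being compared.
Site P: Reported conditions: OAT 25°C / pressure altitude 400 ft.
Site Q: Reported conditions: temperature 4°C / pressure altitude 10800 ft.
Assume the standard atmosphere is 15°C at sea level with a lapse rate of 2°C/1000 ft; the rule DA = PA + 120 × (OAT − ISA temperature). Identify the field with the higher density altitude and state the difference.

Site Q by 10376 ft

Site P: ISA temp = 14.2°C, deviation +10.8°C, DA = 400 + 120 × 10.8 = 1696 ft.
Site Q: ISA temp = -6.6°C, deviation +10.6°C, DA = 10800 + 120 × 10.6 = 12072 ft.
Site Q is higher by 12072 − 1696 = 10376 ft.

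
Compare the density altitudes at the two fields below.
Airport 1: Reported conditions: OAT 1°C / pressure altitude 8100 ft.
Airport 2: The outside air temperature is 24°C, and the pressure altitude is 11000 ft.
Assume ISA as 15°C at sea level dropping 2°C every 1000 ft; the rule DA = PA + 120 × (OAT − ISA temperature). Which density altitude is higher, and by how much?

Airport 2 by 6356 ft

Airport 1: ISA temp = -1.2°C, deviation +2.2°C, DA = 8100 + 120 × 2.2 = 8364 ft.
Airport 2: ISA temp = -7°C, deviation +31°C, DA = 11000 + 120 × 31 = 14720 ft.
Airport 2 is higher by 14720 − 8364 = 6356 ft.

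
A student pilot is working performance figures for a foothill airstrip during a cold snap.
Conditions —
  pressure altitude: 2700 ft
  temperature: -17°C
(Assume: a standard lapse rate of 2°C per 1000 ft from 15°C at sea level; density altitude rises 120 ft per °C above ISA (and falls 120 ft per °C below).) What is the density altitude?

-492 ft

ISA temperature at 2700 ft = 15 − 2 × (2700/1000) = 9.6°C.
ISA deviation = -17 − 9.6 = -26.6°C.
Density altitude = 2700 + 120 × (-26.6) = 2700 + (-3192) = -492 ft.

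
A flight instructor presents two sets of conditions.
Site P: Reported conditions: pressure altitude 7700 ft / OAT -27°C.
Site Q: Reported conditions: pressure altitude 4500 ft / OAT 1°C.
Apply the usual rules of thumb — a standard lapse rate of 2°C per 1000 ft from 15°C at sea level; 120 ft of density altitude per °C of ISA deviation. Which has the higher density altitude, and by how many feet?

Site P by 608 ft

Site P: ISA temp = -0.4°C, deviation -26.6°C, DA = 7700 + 120 × (-26.6) = 4508 ft.
Site Q: ISA temp = 6°C, deviation -5°C, DA = 4500 + 120 × (-5) = 3900 ft.
Site P is higher by 4508 − 3900 = 608 ft.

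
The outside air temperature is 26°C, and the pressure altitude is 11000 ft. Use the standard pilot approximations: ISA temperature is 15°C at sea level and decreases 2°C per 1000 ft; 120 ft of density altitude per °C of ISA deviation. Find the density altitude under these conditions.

14960 ft

ISA temperature at 11000 ft = 15 − 2 × (11000/1000) = -7°C.
ISA deviation = 26 − (-7) = +33°C.
Density altitude = 11000 + 120 × (33) = 11000 + (+3960) = 14960 ft.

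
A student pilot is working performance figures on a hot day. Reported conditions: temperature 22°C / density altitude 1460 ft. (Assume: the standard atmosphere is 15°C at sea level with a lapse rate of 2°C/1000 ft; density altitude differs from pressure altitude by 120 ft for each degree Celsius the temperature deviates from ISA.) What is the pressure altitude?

DA = PA + 120 × (OAT − (15 − 2·PA/1000)) = PA + 120·OAT − 1800 + 0.24·PA = 1.24·PA + 120·OAT − 1800.
So 1.24·PA = 1460 − 120 × 22 + 1800 = 620.
PA = 620 / 1.24 = 500 ft.

500 ft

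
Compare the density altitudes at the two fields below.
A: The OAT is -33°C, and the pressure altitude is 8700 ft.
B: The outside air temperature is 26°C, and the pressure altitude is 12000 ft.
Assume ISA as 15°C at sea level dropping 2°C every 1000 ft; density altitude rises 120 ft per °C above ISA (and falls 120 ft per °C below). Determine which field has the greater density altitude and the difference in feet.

A: ISA temp = -2.4°C, deviation -30.6°C, DA = 8700 + 120 × (-30.6) = 5028 ft.
B: ISA temp = -9°C, deviation +35°C, DA = 12000 + 120 × 35 = 16200 ft.
B is higher by 16200 − 5028 = 11172 ft.

B by 11172 ft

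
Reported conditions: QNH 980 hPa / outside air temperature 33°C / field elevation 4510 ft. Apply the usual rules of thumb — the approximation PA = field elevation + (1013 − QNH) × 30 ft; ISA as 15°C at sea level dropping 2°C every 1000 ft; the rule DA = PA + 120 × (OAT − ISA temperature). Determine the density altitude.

8980 ft

Pressure altitude = 4510 + (1013 − 980) × 30 = 4510 + (+990) = 5500 ft.
ISA temperature at 5500 ft = 15 − 2 × (5500/1000) = 4°C.
ISA deviation = 33 − 4 = +29°C.
Density altitude = 5500 + 120 × (29) = 8980 ft.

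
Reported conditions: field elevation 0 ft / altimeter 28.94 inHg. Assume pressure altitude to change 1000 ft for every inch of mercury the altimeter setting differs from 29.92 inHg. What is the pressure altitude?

980 ft

Pressure correction = (29.92 − 28.94) × 1000 = +980 ft.
Pressure altitude = 0 + (+980) = 980 ft.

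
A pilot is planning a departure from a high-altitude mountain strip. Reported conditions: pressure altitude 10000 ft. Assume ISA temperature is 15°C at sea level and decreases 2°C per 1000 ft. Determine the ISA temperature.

-5°C

ISA temperature = 15 − 2 × (10000/1000) = 15 − 20 = -5°C.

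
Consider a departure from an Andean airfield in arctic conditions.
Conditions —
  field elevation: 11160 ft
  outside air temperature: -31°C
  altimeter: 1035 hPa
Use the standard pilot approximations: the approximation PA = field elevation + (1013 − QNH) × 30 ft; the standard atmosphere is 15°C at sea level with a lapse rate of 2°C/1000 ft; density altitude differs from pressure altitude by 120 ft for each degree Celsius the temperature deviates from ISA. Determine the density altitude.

Pressure altitude = 11160 + (1013 − 1035) × 30 = 11160 + (-660) = 10500 ft.
ISA temperature at 10500 ft = 15 − 2 × (10500/1000) = -6°C.
ISA deviation = -31 − (-6) = -25°C.
Density altitude = 10500 + 120 × (-25) = 7500 ft.

7500 ft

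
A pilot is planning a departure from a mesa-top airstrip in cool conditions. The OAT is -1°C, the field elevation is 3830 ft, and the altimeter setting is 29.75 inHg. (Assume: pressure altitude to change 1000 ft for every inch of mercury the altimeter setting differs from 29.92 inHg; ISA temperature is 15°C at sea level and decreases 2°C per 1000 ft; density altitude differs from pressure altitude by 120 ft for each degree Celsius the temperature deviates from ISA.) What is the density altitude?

3040 ft

Pressure altitude = 3830 + (29.92 − 29.75) × 1000 = 3830 + (+170) = 4000 ft.
ISA temperature at 4000 ft = 15 − 2 × (4000/1000) = 7°C.
ISA deviation = -1 − 7 = -8°C.
Density altitude = 4000 + 120 × (-8) = 3040 ft.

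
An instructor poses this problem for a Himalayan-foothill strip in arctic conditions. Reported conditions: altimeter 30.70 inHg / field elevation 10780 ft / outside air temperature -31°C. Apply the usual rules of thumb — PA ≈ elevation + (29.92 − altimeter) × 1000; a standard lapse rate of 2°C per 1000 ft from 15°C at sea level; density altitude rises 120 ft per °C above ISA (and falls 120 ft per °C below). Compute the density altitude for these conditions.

6880 ft

Pressure altitude = 10780 + (29.92 − 30.70) × 1000 = 10780 + (-780) = 10000 ft.
ISA temperature at 10000 ft = 15 − 2 × (10000/1000) = -5°C.
ISA deviation = -31 − (-5) = -26°C.
Density altitude = 10000 + 120 × (-26) = 6880 ft.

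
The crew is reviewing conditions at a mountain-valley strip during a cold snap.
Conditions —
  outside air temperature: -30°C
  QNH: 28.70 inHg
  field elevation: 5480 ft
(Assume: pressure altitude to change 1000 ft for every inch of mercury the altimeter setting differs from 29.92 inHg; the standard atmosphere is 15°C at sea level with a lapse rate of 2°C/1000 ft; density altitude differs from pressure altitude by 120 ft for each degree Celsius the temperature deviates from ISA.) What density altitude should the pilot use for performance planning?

Pressure altitude = 5480 + (29.92 − 28.70) × 1000 = 5480 + (+1220) = 6700 ft.
ISA temperature at 6700 ft = 15 − 2 × (6700/1000) = 1.6°C.
ISA deviation = -30 − 1.6 = -31.6°C.
Density altitude = 6700 + 120 × (-31.6) = 2908 ft.

2908 ft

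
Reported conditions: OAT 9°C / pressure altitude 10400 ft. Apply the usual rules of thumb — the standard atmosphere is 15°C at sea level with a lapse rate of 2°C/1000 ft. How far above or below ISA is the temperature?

ISA temperature at 10400 ft = 15 − 2 × (10400/1000) = -5.8°C.
Deviation = OAT − ISA = 9 − (-5.8) = +14.8°C.

ISA+14.8°C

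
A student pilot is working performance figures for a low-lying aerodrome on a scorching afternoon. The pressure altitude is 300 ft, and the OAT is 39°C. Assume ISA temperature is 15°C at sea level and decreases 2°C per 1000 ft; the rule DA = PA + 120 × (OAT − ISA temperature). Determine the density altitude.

3252 ft

ISA temperature at 300 ft = 15 − 2 × (300/1000) = 14.4°C.
ISA deviation = 39 − 14.4 = +24.6°C.
Density altitude = 300 + 120 × (24.6) = 300 + (+2952) = 3252 ft.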